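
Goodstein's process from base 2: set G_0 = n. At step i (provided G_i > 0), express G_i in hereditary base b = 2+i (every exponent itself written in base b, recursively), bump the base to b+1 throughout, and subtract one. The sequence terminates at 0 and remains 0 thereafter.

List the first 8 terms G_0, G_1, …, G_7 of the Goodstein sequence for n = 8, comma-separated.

8, 80, 553, 6310, 93395, 1647195, 33554571, 774841151

i=0: 8 = 2^(2 + 1) (b=2); 2→3: 3^(3 + 1) = 81; 81−1 = 80
i=1: 80 = 2·3^3 + 2·3^2 + 2·3 + 2 (b=3); 3→4: 2·4^4 + 2·4^2 + 2·4 + 2 = 554; 554−1 = 553
i=2: 553 = 2·4^4 + 2·4^2 + 2·4 + 1 (b=4); 4→5: 2·5^5 + 2·5^2 + 2·5 + 1 = 6311; 6311−1 = 6310
i=3: 6310 = 2·5^5 + 2·5^2 + 2·5 (b=5); 5→6: 2·6^6 + 2·6^2 + 2·6 = 93396; 93396−1 = 93395
i=4: 93395 = 2·6^6 + 2·6^2 + 6 + 5 (b=6); 6→7: 2·7^7 + 2·7^2 + 7 + 5 = 1647196; 1647196−1 = 1647195
i=5: 1647195 = 2·7^7 + 2·7^2 + 7 + 4 (b=7); 7→8: 2·8^8 + 2·8^2 + 8 + 4 = 33554572; 33554572−1 = 33554571
i=6: 33554571 = 2·8^8 + 2·8^2 + 8 + 3 (b=8); 8→9: 2·9^9 + 2·9^2 + 9 + 3 = 774841152; 774841152−1 = 774841151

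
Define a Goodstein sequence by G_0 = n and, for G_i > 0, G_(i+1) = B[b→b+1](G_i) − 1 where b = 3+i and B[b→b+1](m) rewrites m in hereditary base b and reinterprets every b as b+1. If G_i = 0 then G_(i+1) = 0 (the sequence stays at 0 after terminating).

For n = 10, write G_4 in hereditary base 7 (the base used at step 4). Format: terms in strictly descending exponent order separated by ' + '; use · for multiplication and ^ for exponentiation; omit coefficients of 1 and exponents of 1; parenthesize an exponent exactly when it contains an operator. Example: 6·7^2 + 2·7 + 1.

G_0 = 10. HB_3(10) = 3^2 + 1. Bump = 17. G_1 = 16.
G_1 = 16. HB_4(16) = 4^2. Bump = 25. G_2 = 24.
G_2 = 24. HB_5(24) = 4·5 + 4. Bump = 28. G_3 = 27.
G_3 = 27. HB_6(27) = 4·6 + 3. Bump = 31. G_4 = 30.
G_4 = 30. HB_7(30) = 4·7 + 2. Bump = 34. G_5 = 33.

4·7 + 2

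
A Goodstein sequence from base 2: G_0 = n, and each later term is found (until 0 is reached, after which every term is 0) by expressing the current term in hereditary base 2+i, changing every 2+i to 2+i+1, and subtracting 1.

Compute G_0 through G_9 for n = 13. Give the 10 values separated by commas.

(0) 13|_2 = 2^(2 + 1) + 2^2 + 1 ↦ 3^(3 + 1) + 3^3 + 1|_3 = 109 ⇒ 108
(1) 108|_3 = 3^(3 + 1) + 3^3 ↦ 4^(4 + 1) + 4^4|_4 = 1280 ⇒ 1279
(2) 1279|_4 = 4^(4 + 1) + 3·4^3 + 3·4^2 + 3·4 + 3 ↦ 5^(5 + 1) + 3·5^3 + 3·5^2 + 3·5 + 3|_5 = 16093 ⇒ 16092
(3) 16092|_5 = 5^(5 + 1) + 3·5^3 + 3·5^2 + 3·5 + 2 ↦ 6^(6 + 1) + 3·6^3 + 3·6^2 + 3·6 + 2|_6 = 280712 ⇒ 280711
(4) 280711|_6 = 6^(6 + 1) + 3·6^3 + 3·6^2 + 3·6 + 1 ↦ 7^(7 + 1) + 3·7^3 + 3·7^2 + 3·7 + 1|_7 = 5765999 ⇒ 5765998
(5) 5765998|_7 = 7^(7 + 1) + 3·7^3 + 3·7^2 + 3·7 ↦ 8^(8 + 1) + 3·8^3 + 3·8^2 + 3·8|_8 = 134219480 ⇒ 134219479
(6) 134219479|_8 = 8^(8 + 1) + 3·8^3 + 3·8^2 + 2·8 + 7 ↦ 9^(9 + 1) + 3·9^3 + 3·9^2 + 2·9 + 7|_9 = 3486786856 ⇒ 3486786855
(7) 3486786855|_9 = 9^(9 + 1) + 3·9^3 + 3·9^2 + 2·9 + 6 ↦ 10^(10 + 1) + 3·10^3 + 3·10^2 + 2·10 + 6|_10 = 100000003326 ⇒ 100000003325
(8) 100000003325|_10 = 10^(10 + 1) + 3·10^3 + 3·10^2 + 2·10 + 5 ↦ 11^(11 + 1) + 3·11^3 + 3·11^2 + 2·11 + 5|_11 = 3138428381104 ⇒ 3138428381103

13, 108, 1279, 16092, 280711, 5765998, 134219479, 3486786855, 100000003325, 3138428381103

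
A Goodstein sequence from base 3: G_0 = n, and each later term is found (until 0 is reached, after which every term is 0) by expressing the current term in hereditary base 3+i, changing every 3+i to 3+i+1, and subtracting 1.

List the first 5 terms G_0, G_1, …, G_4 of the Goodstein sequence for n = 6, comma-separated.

6, 7, 7, 7, 7

[0] 6 ≡ 2·3 (base 3). Lift 4: 8. −1: 7.
[1] 7 ≡ 4 + 3 (base 4). Lift 5: 8. −1: 7.
[2] 7 ≡ 5 + 2 (base 5). Lift 6: 8. −1: 7.
[3] 7 ≡ 6 + 1 (base 6). Lift 7: 8. −1: 7.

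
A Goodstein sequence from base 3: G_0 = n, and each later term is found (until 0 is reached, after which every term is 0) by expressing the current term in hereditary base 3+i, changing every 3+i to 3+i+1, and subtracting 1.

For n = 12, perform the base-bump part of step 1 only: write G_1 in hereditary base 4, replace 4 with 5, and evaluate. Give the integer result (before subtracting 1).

(0) 12|_3 = 3^2 + 3 ↦ 4^2 + 4|_4 = 20 ⇒ 19
(1) 19|_4 = 4^2 + 3 ↦ 5^2 + 3|_5 = 28 ⇒ 27

28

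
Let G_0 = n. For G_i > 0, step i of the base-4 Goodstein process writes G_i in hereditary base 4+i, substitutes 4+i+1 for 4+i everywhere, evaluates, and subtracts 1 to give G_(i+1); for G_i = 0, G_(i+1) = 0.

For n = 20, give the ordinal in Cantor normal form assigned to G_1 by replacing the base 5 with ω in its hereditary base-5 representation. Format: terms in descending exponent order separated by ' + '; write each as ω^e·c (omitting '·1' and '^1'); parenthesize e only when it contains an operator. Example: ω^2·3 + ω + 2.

ω^2 + 4

G_0=20  [base 4] 4^2 + 4  →[4↦5]→  5^2 + 5 = 30  −1 ⇒ G_1=29
G_1=29  [base 5] 5^2 + 4  →[5↦6]→  6^2 + 4 = 40  −1 ⇒ G_2=39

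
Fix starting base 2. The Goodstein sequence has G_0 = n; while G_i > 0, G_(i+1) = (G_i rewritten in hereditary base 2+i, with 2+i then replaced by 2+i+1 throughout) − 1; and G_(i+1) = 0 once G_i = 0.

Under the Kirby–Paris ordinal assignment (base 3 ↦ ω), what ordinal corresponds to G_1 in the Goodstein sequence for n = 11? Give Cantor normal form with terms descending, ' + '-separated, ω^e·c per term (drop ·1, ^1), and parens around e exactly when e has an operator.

ω^(ω + 1) + ω

step 0: 11 = 2^(2 + 1) + 2 + 1; sub 3 for 2: 3^(3 + 1) + 3 + 1; = 85; G_1 = 85−1 = 84
step 1: 84 = 3^(3 + 1) + 3; sub 4 for 3: 4^(4 + 1) + 4; = 1028; G_2 = 1028−1 = 1027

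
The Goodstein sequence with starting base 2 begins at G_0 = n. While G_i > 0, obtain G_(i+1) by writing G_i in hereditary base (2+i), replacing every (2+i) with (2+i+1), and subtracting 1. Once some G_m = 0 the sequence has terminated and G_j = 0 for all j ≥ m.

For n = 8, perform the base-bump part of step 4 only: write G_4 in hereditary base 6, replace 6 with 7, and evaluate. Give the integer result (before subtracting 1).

base 2: 8 = 2^(2 + 1); at 3: 3^(3 + 1) = 81; next = 80
base 3: 80 = 2·3^3 + 2·3^2 + 2·3 + 2; at 4: 2·4^4 + 2·4^2 + 2·4 + 2 = 554; next = 553
base 4: 553 = 2·4^4 + 2·4^2 + 2·4 + 1; at 5: 2·5^5 + 2·5^2 + 2·5 + 1 = 6311; next = 6310
base 5: 6310 = 2·5^5 + 2·5^2 + 2·5; at 6: 2·6^6 + 2·6^2 + 2·6 = 93396; next = 93395
base 6: 93395 = 2·6^6 + 2·6^2 + 6 + 5; at 7: 2·7^7 + 2·7^2 + 7 + 5 = 1647196; next = 1647195

1647196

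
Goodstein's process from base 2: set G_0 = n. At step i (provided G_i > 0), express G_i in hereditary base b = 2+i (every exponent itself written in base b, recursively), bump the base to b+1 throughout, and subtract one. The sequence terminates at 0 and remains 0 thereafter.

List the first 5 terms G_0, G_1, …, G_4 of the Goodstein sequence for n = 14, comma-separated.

i=0: 14 = 2^(2 + 1) + 2^2 + 2 (b=2); 2→3: 3^(3 + 1) + 3^3 + 3 = 111; 111−1 = 110
i=1: 110 = 3^(3 + 1) + 3^3 + 2 (b=3); 3→4: 4^(4 + 1) + 4^4 + 2 = 1282; 1282−1 = 1281
i=2: 1281 = 4^(4 + 1) + 4^4 + 1 (b=4); 4→5: 5^(5 + 1) + 5^5 + 1 = 18751; 18751−1 = 18750
i=3: 18750 = 5^(5 + 1) + 5^5 (b=5); 5→6: 6^(6 + 1) + 6^6 = 326592; 326592−1 = 326591

14, 110, 1281, 18750, 326591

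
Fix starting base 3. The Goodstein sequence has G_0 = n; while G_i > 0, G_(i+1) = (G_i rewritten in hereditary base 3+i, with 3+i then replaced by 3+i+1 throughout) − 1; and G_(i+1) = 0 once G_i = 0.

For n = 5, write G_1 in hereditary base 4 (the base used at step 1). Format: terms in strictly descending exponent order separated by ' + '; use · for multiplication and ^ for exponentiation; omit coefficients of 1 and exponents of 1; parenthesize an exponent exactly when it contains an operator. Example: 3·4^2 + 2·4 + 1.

4 + 1

G_0=5  [base 3] 3 + 2  →[3↦4]→  4 + 2 = 6  −1 ⇒ G_1=5
G_1=5  [base 4] 4 + 1  →[4↦5]→  5 + 1 = 6  −1 ⇒ G_2=5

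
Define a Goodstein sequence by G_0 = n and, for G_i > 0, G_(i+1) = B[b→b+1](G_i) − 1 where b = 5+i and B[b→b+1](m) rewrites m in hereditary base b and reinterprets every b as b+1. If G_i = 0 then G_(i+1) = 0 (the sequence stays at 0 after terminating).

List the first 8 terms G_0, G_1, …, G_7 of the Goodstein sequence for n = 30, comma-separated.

30, 41, 53, 67, 83, 101, 121, 143

G_0 = 30. HB_5(30) = 5^2 + 5. Bump = 42. G_1 = 41.
G_1 = 41. HB_6(41) = 6^2 + 5. Bump = 54. G_2 = 53.
G_2 = 53. HB_7(53) = 7^2 + 4. Bump = 68. G_3 = 67.
G_3 = 67. HB_8(67) = 8^2 + 3. Bump = 84. G_4 = 83.
G_4 = 83. HB_9(83) = 9^2 + 2. Bump = 102. G_5 = 101.
G_5 = 101. HB_10(101) = 10^2 + 1. Bump = 122. G_6 = 121.
G_6 = 121. HB_11(121) = 11^2. Bump = 144. G_7 = 143.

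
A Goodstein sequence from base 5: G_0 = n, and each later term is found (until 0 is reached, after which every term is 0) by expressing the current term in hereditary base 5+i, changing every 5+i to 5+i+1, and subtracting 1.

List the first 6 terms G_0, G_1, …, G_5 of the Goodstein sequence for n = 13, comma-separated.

base 5: 13 = 2·5 + 3; at 6: 2·6 + 3 = 15; next = 14
base 6: 14 = 2·6 + 2; at 7: 2·7 + 2 = 16; next = 15
base 7: 15 = 2·7 + 1; at 8: 2·8 + 1 = 17; next = 16
base 8: 16 = 2·8; at 9: 2·9 = 18; next = 17
base 9: 17 = 9 + 8; at 10: 10 + 8 = 18; next = 17

13, 14, 15, 16, 17, 17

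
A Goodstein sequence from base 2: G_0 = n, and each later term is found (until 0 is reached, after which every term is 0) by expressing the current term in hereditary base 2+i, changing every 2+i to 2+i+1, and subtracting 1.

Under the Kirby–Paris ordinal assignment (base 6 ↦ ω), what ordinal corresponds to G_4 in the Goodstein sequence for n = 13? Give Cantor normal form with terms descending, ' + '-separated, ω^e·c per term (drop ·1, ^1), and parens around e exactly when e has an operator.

ω^(ω + 1) + ω^3·3 + ω^2·3 + ω·3 + 1

base 2: 13 = 2^(2 + 1) + 2^2 + 1; at 3: 3^(3 + 1) + 3^3 + 1 = 109; next = 108
base 3: 108 = 3^(3 + 1) + 3^3; at 4: 4^(4 + 1) + 4^4 = 1280; next = 1279
base 4: 1279 = 4^(4 + 1) + 3·4^3 + 3·4^2 + 3·4 + 3; at 5: 5^(5 + 1) + 3·5^3 + 3·5^2 + 3·5 + 3 = 16093; next = 16092
base 5: 16092 = 5^(5 + 1) + 3·5^3 + 3·5^2 + 3·5 + 2; at 6: 6^(6 + 1) + 3·6^3 + 3·6^2 + 3·6 + 2 = 280712; next = 280711
base 6: 280711 = 6^(6 + 1) + 3·6^3 + 3·6^2 + 3·6 + 1; at 7: 7^(7 + 1) + 3·7^3 + 3·7^2 + 3·7 + 1 = 5765999; next = 5765998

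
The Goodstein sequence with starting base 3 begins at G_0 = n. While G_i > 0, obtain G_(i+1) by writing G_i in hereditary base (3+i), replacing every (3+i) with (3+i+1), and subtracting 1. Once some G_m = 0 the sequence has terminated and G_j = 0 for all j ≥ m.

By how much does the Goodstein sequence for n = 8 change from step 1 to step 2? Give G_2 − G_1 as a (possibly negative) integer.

G_0 = 8. HB_3(8) = 2·3 + 2. Bump = 10. G_1 = 9.
G_1 = 9. HB_4(9) = 2·4 + 1. Bump = 11. G_2 = 10.

1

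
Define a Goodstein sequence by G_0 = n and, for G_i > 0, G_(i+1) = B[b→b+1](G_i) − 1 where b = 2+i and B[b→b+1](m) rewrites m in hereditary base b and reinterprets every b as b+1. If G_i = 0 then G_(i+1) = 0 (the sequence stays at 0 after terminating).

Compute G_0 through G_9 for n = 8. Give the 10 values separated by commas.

8, 80, 553, 6310, 93395, 1647195, 33554571, 774841151, 20000000211, 570623341475

[0] 8 ≡ 2^(2 + 1) (base 2). Lift 3: 81. −1: 80.
[1] 80 ≡ 2·3^3 + 2·3^2 + 2·3 + 2 (base 3). Lift 4: 554. −1: 553.
[2] 553 ≡ 2·4^4 + 2·4^2 + 2·4 + 1 (base 4). Lift 5: 6311. −1: 6310.
[3] 6310 ≡ 2·5^5 + 2·5^2 + 2·5 (base 5). Lift 6: 93396. −1: 93395.
[4] 93395 ≡ 2·6^6 + 2·6^2 + 6 + 5 (base 6). Lift 7: 1647196. −1: 1647195.
[5] 1647195 ≡ 2·7^7 + 2·7^2 + 7 + 4 (base 7). Lift 8: 33554572. −1: 33554571.
[6] 33554571 ≡ 2·8^8 + 2·8^2 + 8 + 3 (base 8). Lift 9: 774841152. −1: 774841151.
[7] 774841151 ≡ 2·9^9 + 2·9^2 + 9 + 2 (base 9). Lift 10: 20000000212. −1: 20000000211.
[8] 20000000211 ≡ 2·10^10 + 2·10^2 + 10 + 1 (base 10). Lift 11: 570623341476. −1: 570623341475.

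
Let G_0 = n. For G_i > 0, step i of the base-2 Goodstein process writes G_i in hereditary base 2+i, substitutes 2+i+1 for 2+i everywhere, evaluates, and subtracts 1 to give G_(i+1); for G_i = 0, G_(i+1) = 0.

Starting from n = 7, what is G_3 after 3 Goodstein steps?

i=0: 7 = 2^2 + 2 + 1 (b=2); 2→3: 3^3 + 3 + 1 = 31; 31−1 = 30
i=1: 30 = 3^3 + 3 (b=3); 3→4: 4^4 + 4 = 260; 260−1 = 259
i=2: 259 = 4^4 + 3 (b=4); 4→5: 5^5 + 3 = 3128; 3128−1 = 3127
i=3: 3127 = 5^5 + 2 (b=5); 5→6: 6^6 + 2 = 46658; 46658−1 = 46657

3127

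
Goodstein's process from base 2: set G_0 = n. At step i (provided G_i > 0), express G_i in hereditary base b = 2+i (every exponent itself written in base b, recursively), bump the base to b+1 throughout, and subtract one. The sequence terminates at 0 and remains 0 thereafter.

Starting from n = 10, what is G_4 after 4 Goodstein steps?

(0) 10|_2 = 2^(2 + 1) + 2 ↦ 3^(3 + 1) + 3|_3 = 84 ⇒ 83
(1) 83|_3 = 3^(3 + 1) + 2 ↦ 4^(4 + 1) + 2|_4 = 1026 ⇒ 1025
(2) 1025|_4 = 4^(4 + 1) + 1 ↦ 5^(5 + 1) + 1|_5 = 15626 ⇒ 15625
(3) 15625|_5 = 5^(5 + 1) ↦ 6^(6 + 1)|_6 = 279936 ⇒ 279935
(4) 279935|_6 = 5·6^6 + 5·6^5 + 5·6^4 + 5·6^3 + 5·6^2 + 5·6 + 5 ↦ 5·7^7 + 5·7^5 + 5·7^4 + 5·7^3 + 5·7^2 + 5·7 + 5|_7 = 4215755 ⇒ 4215754

279935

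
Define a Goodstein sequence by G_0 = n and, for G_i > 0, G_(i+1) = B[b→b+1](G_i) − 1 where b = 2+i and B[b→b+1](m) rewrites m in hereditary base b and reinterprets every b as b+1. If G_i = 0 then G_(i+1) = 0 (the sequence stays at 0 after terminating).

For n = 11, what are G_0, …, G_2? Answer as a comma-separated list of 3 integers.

11, 84, 1027

G_0=11  [base 2] 2^(2 + 1) + 2 + 1  →[2↦3]→  3^(3 + 1) + 3 + 1 = 85  −1 ⇒ G_1=84
G_1=84  [base 3] 3^(3 + 1) + 3  →[3↦4]→  4^(4 + 1) + 4 = 1028  −1 ⇒ G_2=1027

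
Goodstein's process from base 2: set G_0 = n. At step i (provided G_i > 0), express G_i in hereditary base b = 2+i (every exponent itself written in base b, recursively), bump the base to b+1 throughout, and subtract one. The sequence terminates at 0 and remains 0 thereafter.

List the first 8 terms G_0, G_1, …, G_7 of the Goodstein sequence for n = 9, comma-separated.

G_0=9  [base 2] 2^(2 + 1) + 1  →[2↦3]→  3^(3 + 1) + 1 = 82  −1 ⇒ G_1=81
G_1=81  [base 3] 3^(3 + 1)  →[3↦4]→  4^(4 + 1) = 1024  −1 ⇒ G_2=1023
G_2=1023  [base 4] 3·4^4 + 3·4^3 + 3·4^2 + 3·4 + 3  →[4↦5]→  3·5^5 + 3·5^3 + 3·5^2 + 3·5 + 3 = 9843  −1 ⇒ G_3=9842
G_3=9842  [base 5] 3·5^5 + 3·5^3 + 3·5^2 + 3·5 + 2  →[5↦6]→  3·6^6 + 3·6^3 + 3·6^2 + 3·6 + 2 = 140744  −1 ⇒ G_4=140743
G_4=140743  [base 6] 3·6^6 + 3·6^3 + 3·6^2 + 3·6 + 1  →[6↦7]→  3·7^7 + 3·7^3 + 3·7^2 + 3·7 + 1 = 2471827  −1 ⇒ G_5=2471826
G_5=2471826  [base 7] 3·7^7 + 3·7^3 + 3·7^2 + 3·7  →[7↦8]→  3·8^8 + 3·8^3 + 3·8^2 + 3·8 = 50333400  −1 ⇒ G_6=50333399
G_6=50333399  [base 8] 3·8^8 + 3·8^3 + 3·8^2 + 2·8 + 7  →[8↦9]→  3·9^9 + 3·9^3 + 3·9^2 + 2·9 + 7 = 1162263922  −1 ⇒ G_7=1162263921

9, 81, 1023, 9842, 140743, 2471826, 50333399, 1162263921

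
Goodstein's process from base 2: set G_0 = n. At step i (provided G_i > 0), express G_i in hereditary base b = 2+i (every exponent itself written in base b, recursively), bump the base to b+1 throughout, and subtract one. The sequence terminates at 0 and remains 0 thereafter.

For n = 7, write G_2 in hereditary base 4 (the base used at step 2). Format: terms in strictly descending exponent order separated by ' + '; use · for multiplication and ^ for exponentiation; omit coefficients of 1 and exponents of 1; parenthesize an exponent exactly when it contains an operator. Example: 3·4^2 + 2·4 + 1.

G_0 = 7. HB_2(7) = 2^2 + 2 + 1. Bump = 31. G_1 = 30.
G_1 = 30. HB_3(30) = 3^3 + 3. Bump = 260. G_2 = 259.
G_2 = 259. HB_4(259) = 4^4 + 3. Bump = 3128. G_3 = 3127.

4^4 + 3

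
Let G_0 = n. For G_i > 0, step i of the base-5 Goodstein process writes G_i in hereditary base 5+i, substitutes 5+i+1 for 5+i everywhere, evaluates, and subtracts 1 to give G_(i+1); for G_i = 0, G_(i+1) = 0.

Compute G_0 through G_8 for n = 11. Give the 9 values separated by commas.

11, 12, 13, 13, 13, 13, 13, 13, 13

base 5: 11 = 2·5 + 1; at 6: 2·6 + 1 = 13; next = 12
base 6: 12 = 2·6; at 7: 2·7 = 14; next = 13
base 7: 13 = 7 + 6; at 8: 8 + 6 = 14; next = 13
base 8: 13 = 8 + 5; at 9: 9 + 5 = 14; next = 13
base 9: 13 = 9 + 4; at 10: 10 + 4 = 14; next = 13
base 10: 13 = 10 + 3; at 11: 11 + 3 = 14; next = 13
base 11: 13 = 11 + 2; at 12: 12 + 2 = 14; next = 13
base 12: 13 = 12 + 1; at 13: 13 + 1 = 14; next = 13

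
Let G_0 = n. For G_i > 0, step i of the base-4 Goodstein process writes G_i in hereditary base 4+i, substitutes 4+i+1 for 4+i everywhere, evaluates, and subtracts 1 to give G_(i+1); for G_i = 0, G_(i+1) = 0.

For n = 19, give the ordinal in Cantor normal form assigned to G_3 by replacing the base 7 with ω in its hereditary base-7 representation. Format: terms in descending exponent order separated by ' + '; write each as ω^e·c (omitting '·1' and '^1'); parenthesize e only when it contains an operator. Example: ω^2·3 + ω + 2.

ω^2

step 0: 19 = 4^2 + 3; sub 5 for 4: 5^2 + 3; = 28; G_1 = 28−1 = 27
step 1: 27 = 5^2 + 2; sub 6 for 5: 6^2 + 2; = 38; G_2 = 38−1 = 37
step 2: 37 = 6^2 + 1; sub 7 for 6: 7^2 + 1; = 50; G_3 = 50−1 = 49
step 3: 49 = 7^2; sub 8 for 7: 8^2; = 64; G_4 = 64−1 = 63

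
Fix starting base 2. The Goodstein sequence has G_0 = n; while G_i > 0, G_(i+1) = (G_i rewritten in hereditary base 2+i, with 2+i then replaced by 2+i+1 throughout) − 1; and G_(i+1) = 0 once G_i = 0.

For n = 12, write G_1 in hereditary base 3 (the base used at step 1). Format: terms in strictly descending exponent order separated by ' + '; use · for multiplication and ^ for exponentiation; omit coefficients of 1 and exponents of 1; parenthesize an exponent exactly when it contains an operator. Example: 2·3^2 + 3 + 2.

3^(3 + 1) + 2·3^2 + 2·3 + 2

step 0: 12 = 2^(2 + 1) + 2^2; sub 3 for 2: 3^(3 + 1) + 3^3; = 108; G_1 = 108−1 = 107
step 1: 107 = 3^(3 + 1) + 2·3^2 + 2·3 + 2; sub 4 for 3: 4^(4 + 1) + 2·4^2 + 2·4 + 2; = 1066; G_2 = 1066−1 = 1065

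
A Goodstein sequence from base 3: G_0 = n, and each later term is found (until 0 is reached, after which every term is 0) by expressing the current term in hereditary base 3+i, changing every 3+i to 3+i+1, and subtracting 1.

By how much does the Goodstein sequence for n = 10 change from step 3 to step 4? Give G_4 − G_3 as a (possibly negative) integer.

G_0 = 10. HB_3(10) = 3^2 + 1. Bump = 17. G_1 = 16.
G_1 = 16. HB_4(16) = 4^2. Bump = 25. G_2 = 24.
G_2 = 24. HB_5(24) = 4·5 + 4. Bump = 28. G_3 = 27.
G_3 = 27. HB_6(27) = 4·6 + 3. Bump = 31. G_4 = 30.

3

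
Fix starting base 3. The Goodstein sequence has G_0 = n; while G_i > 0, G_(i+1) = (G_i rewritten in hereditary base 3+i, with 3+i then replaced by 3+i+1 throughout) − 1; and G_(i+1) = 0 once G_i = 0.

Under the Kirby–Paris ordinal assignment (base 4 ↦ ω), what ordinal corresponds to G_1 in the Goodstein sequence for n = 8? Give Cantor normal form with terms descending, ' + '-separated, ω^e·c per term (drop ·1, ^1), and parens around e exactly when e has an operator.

i=0: 8 = 2·3 + 2 (b=3); 3→4: 2·4 + 2 = 10; 10−1 = 9
i=1: 9 = 2·4 + 1 (b=4); 4→5: 2·5 + 1 = 11; 11−1 = 10

ω·2 + 1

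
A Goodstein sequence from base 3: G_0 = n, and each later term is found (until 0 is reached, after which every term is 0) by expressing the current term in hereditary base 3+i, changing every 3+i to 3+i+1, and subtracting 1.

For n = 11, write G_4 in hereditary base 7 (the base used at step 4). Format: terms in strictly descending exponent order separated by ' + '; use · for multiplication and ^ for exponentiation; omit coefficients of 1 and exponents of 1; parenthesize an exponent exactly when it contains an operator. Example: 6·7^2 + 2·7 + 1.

[0] 11 ≡ 3^2 + 2 (base 3). Lift 4: 18. −1: 17.
[1] 17 ≡ 4^2 + 1 (base 4). Lift 5: 26. −1: 25.
[2] 25 ≡ 5^2 (base 5). Lift 6: 36. −1: 35.
[3] 35 ≡ 5·6 + 5 (base 6). Lift 7: 40. −1: 39.
[4] 39 ≡ 5·7 + 4 (base 7). Lift 8: 44. −1: 43.

5·7 + 4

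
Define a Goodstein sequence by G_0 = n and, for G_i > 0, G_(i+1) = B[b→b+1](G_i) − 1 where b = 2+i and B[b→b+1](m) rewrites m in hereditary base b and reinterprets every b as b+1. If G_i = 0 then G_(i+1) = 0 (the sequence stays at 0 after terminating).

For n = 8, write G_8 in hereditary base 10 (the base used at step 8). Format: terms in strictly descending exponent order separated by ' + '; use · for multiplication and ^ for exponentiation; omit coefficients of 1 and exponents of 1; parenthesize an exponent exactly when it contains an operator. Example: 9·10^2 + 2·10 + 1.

2·10^10 + 2·10^2 + 10 + 1

i=0: 8 = 2^(2 + 1) (b=2); 2→3: 3^(3 + 1) = 81; 81−1 = 80
i=1: 80 = 2·3^3 + 2·3^2 + 2·3 + 2 (b=3); 3→4: 2·4^4 + 2·4^2 + 2·4 + 2 = 554; 554−1 = 553
i=2: 553 = 2·4^4 + 2·4^2 + 2·4 + 1 (b=4); 4→5: 2·5^5 + 2·5^2 + 2·5 + 1 = 6311; 6311−1 = 6310
i=3: 6310 = 2·5^5 + 2·5^2 + 2·5 (b=5); 5→6: 2·6^6 + 2·6^2 + 2·6 = 93396; 93396−1 = 93395
i=4: 93395 = 2·6^6 + 2·6^2 + 6 + 5 (b=6); 6→7: 2·7^7 + 2·7^2 + 7 + 5 = 1647196; 1647196−1 = 1647195
i=5: 1647195 = 2·7^7 + 2·7^2 + 7 + 4 (b=7); 7→8: 2·8^8 + 2·8^2 + 8 + 4 = 33554572; 33554572−1 = 33554571
i=6: 33554571 = 2·8^8 + 2·8^2 + 8 + 3 (b=8); 8→9: 2·9^9 + 2·9^2 + 9 + 3 = 774841152; 774841152−1 = 774841151
i=7: 774841151 = 2·9^9 + 2·9^2 + 9 + 2 (b=9); 9→10: 2·10^10 + 2·10^2 + 10 + 2 = 20000000212; 20000000212−1 = 20000000211
i=8: 20000000211 = 2·10^10 + 2·10^2 + 10 + 1 (b=10); 10→11: 2·11^11 + 2·11^2 + 11 + 1 = 570623341476; 570623341476−1 = 570623341475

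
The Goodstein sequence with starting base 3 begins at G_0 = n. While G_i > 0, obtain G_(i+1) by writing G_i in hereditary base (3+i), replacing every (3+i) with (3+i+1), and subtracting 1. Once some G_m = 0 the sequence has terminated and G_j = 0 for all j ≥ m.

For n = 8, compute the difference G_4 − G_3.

0

[0] 8 ≡ 2·3 + 2 (base 3). Lift 4: 10. −1: 9.
[1] 9 ≡ 2·4 + 1 (base 4). Lift 5: 11. −1: 10.
[2] 10 ≡ 2·5 (base 5). Lift 6: 12. −1: 11.
[3] 11 ≡ 6 + 5 (base 6). Lift 7: 12. −1: 11.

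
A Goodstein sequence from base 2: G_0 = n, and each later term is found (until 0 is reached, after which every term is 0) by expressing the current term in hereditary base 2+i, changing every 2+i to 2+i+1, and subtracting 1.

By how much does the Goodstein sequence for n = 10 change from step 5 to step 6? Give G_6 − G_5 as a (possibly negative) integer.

79857569

G_0 = 10. HB_2(10) = 2^(2 + 1) + 2. Bump = 84. G_1 = 83.
G_1 = 83. HB_3(83) = 3^(3 + 1) + 2. Bump = 1026. G_2 = 1025.
G_2 = 1025. HB_4(1025) = 4^(4 + 1) + 1. Bump = 15626. G_3 = 15625.
G_3 = 15625. HB_5(15625) = 5^(5 + 1). Bump = 279936. G_4 = 279935.
G_4 = 279935. HB_6(279935) = 5·6^6 + 5·6^5 + 5·6^4 + 5·6^3 + 5·6^2 + 5·6 + 5. Bump = 4215755. G_5 = 4215754.
G_5 = 4215754. HB_7(4215754) = 5·7^7 + 5·7^5 + 5·7^4 + 5·7^3 + 5·7^2 + 5·7 + 4. Bump = 84073324. G_6 = 84073323.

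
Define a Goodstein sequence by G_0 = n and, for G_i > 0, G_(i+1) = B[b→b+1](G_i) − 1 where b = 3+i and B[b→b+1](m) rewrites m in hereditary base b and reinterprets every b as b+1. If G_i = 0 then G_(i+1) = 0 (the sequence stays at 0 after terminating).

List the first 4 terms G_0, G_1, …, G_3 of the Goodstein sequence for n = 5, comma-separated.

5, 5, 5, 5

i=0: 5 = 3 + 2 (b=3); 3→4: 4 + 2 = 6; 6−1 = 5
i=1: 5 = 4 + 1 (b=4); 4→5: 5 + 1 = 6; 6−1 = 5
i=2: 5 = 5 (b=5); 5→6: 6 = 6; 6−1 = 5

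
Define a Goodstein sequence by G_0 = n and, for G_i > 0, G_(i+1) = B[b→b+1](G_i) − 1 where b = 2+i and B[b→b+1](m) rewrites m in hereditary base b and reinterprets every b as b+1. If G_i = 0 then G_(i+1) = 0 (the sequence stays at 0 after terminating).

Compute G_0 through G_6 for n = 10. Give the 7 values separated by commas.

[0] 10 ≡ 2^(2 + 1) + 2 (base 2). Lift 3: 84. −1: 83.
[1] 83 ≡ 3^(3 + 1) + 2 (base 3). Lift 4: 1026. −1: 1025.
[2] 1025 ≡ 4^(4 + 1) + 1 (base 4). Lift 5: 15626. −1: 15625.
[3] 15625 ≡ 5^(5 + 1) (base 5). Lift 6: 279936. −1: 279935.
[4] 279935 ≡ 5·6^6 + 5·6^5 + 5·6^4 + 5·6^3 + 5·6^2 + 5·6 + 5 (base 6). Lift 7: 4215755. −1: 4215754.
[5] 4215754 ≡ 5·7^7 + 5·7^5 + 5·7^4 + 5·7^3 + 5·7^2 + 5·7 + 4 (base 7). Lift 8: 84073324. −1: 84073323.

10, 83, 1025, 15625, 279935, 4215754, 84073323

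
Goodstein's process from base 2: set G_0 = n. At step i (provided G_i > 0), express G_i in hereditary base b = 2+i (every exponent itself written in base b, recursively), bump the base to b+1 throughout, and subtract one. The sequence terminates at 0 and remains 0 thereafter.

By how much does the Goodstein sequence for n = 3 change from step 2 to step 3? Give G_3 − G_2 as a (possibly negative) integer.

-1

G_0=3  [base 2] 2 + 1  →[2↦3]→  3 + 1 = 4  −1 ⇒ G_1=3
G_1=3  [base 3] 3  →[3↦4]→  4 = 4  −1 ⇒ G_2=3
G_2=3  [base 4] 3  →[4↦5]→  3 = 3  −1 ⇒ G_3=2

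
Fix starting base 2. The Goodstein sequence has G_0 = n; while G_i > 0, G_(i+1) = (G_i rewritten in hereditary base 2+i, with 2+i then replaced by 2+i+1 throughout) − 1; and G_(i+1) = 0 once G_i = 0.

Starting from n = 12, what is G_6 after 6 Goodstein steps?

12 —HB2→ 2^(2 + 1) + 2^2 —bump→ 3^(3 + 1) + 3^3 = 108 —(−1)→ 107
107 —HB3→ 3^(3 + 1) + 2·3^2 + 2·3 + 2 —bump→ 4^(4 + 1) + 2·4^2 + 2·4 + 2 = 1066 —(−1)→ 1065
1065 —HB4→ 4^(4 + 1) + 2·4^2 + 2·4 + 1 —bump→ 5^(5 + 1) + 2·5^2 + 2·5 + 1 = 15686 —(−1)→ 15685
15685 —HB5→ 5^(5 + 1) + 2·5^2 + 2·5 —bump→ 6^(6 + 1) + 2·6^2 + 2·6 = 280020 —(−1)→ 280019
280019 —HB6→ 6^(6 + 1) + 2·6^2 + 6 + 5 —bump→ 7^(7 + 1) + 2·7^2 + 7 + 5 = 5764911 —(−1)→ 5764910
5764910 —HB7→ 7^(7 + 1) + 2·7^2 + 7 + 4 —bump→ 8^(8 + 1) + 2·8^2 + 8 + 4 = 134217868 —(−1)→ 134217867
134217867 —HB8→ 8^(8 + 1) + 2·8^2 + 8 + 3 —bump→ 9^(9 + 1) + 2·9^2 + 9 + 3 = 3486784575 —(−1)→ 3486784574

134217867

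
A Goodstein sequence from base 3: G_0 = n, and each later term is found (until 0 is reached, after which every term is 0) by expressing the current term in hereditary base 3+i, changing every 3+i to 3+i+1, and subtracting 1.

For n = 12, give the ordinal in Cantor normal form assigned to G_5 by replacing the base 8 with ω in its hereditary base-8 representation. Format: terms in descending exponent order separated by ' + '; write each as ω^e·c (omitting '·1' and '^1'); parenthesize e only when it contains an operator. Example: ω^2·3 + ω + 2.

ω·7 + 7

(0) 12|_3 = 3^2 + 3 ↦ 4^2 + 4|_4 = 20 ⇒ 19
(1) 19|_4 = 4^2 + 3 ↦ 5^2 + 3|_5 = 28 ⇒ 27
(2) 27|_5 = 5^2 + 2 ↦ 6^2 + 2|_6 = 38 ⇒ 37
(3) 37|_6 = 6^2 + 1 ↦ 7^2 + 1|_7 = 50 ⇒ 49
(4) 49|_7 = 7^2 ↦ 8^2|_8 = 64 ⇒ 63
(5) 63|_8 = 7·8 + 7 ↦ 7·9 + 7|_9 = 70 ⇒ 69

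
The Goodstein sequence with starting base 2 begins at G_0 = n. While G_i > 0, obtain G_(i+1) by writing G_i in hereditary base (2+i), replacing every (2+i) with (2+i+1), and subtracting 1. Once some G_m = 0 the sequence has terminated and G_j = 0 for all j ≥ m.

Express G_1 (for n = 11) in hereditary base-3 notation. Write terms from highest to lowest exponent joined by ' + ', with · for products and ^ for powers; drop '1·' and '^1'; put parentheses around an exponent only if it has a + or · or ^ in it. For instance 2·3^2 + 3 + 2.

3^(3 + 1) + 3

G_0=11  [base 2] 2^(2 + 1) + 2 + 1  →[2↦3]→  3^(3 + 1) + 3 + 1 = 85  −1 ⇒ G_1=84
G_1=84  [base 3] 3^(3 + 1) + 3  →[3↦4]→  4^(4 + 1) + 4 = 1028  −1 ⇒ G_2=1027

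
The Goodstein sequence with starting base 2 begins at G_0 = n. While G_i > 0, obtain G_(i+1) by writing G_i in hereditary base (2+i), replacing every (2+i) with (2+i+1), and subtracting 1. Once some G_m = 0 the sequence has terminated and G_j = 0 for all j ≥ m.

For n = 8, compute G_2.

553

[0] 8 ≡ 2^(2 + 1) (base 2). Lift 3: 81. −1: 80.
[1] 80 ≡ 2·3^3 + 2·3^2 + 2·3 + 2 (base 3). Lift 4: 554. −1: 553.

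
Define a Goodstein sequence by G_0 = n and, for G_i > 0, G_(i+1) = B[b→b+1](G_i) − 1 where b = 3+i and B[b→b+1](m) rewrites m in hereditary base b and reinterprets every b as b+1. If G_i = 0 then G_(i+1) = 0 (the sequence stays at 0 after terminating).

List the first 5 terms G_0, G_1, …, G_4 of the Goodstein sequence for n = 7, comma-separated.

7 —HB3→ 2·3 + 1 —bump→ 2·4 + 1 = 9 —(−1)→ 8
8 —HB4→ 2·4 —bump→ 2·5 = 10 —(−1)→ 9
9 —HB5→ 5 + 4 —bump→ 6 + 4 = 10 —(−1)→ 9
9 —HB6→ 6 + 3 —bump→ 7 + 3 = 10 —(−1)→ 9

7, 8, 9, 9, 9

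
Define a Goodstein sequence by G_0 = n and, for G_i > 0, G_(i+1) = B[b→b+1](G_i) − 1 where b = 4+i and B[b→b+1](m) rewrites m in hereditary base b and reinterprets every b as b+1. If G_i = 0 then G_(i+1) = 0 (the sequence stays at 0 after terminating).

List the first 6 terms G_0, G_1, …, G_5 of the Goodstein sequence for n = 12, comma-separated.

G_0 = 12. HB_4(12) = 3·4. Bump = 15. G_1 = 14.
G_1 = 14. HB_5(14) = 2·5 + 4. Bump = 16. G_2 = 15.
G_2 = 15. HB_6(15) = 2·6 + 3. Bump = 17. G_3 = 16.
G_3 = 16. HB_7(16) = 2·7 + 2. Bump = 18. G_4 = 17.
G_4 = 17. HB_8(17) = 2·8 + 1. Bump = 19. G_5 = 18.

12, 14, 15, 16, 17, 18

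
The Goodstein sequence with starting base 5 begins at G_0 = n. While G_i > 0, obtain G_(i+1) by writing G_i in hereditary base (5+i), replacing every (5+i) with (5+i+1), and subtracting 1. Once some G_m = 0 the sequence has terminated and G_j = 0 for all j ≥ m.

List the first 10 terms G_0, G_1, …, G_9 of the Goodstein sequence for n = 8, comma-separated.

8, 8, 8, 8, 8, 7, 6, 5, 4, 3

8 —HB5→ 5 + 3 —bump→ 6 + 3 = 9 —(−1)→ 8
8 —HB6→ 6 + 2 —bump→ 7 + 2 = 9 —(−1)→ 8
8 —HB7→ 7 + 1 —bump→ 8 + 1 = 9 —(−1)→ 8
8 —HB8→ 8 —bump→ 9 = 9 —(−1)→ 8
8 —HB9→ 8 —bump→ 8 = 8 —(−1)→ 7
7 —HB10→ 7 —bump→ 7 = 7 —(−1)→ 6
6 —HB11→ 6 —bump→ 6 = 6 —(−1)→ 5
5 —HB12→ 5 —bump→ 5 = 5 —(−1)→ 4
4 —HB13→ 4 —bump→ 4 = 4 —(−1)→ 3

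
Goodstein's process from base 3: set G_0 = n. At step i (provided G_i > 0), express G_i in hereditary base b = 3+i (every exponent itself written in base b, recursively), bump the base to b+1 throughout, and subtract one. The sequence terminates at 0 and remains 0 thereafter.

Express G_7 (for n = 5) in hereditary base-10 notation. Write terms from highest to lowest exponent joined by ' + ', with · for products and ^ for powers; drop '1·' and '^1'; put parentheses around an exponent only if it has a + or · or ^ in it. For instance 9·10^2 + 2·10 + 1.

1

step 0: 5 = 3 + 2; sub 4 for 3: 4 + 2; = 6; G_1 = 6−1 = 5
step 1: 5 = 4 + 1; sub 5 for 4: 5 + 1; = 6; G_2 = 6−1 = 5
step 2: 5 = 5; sub 6 for 5: 6; = 6; G_3 = 6−1 = 5
step 3: 5 = 5; sub 7 for 6: 5; = 5; G_4 = 5−1 = 4
step 4: 4 = 4; sub 8 for 7: 4; = 4; G_5 = 4−1 = 3
step 5: 3 = 3; sub 9 for 8: 3; = 3; G_6 = 3−1 = 2
step 6: 2 = 2; sub 10 for 9: 2; = 2; G_7 = 2−1 = 1
step 7: 1 = 1; sub 11 for 10: 1; = 1; G_8 = 1−1 = 0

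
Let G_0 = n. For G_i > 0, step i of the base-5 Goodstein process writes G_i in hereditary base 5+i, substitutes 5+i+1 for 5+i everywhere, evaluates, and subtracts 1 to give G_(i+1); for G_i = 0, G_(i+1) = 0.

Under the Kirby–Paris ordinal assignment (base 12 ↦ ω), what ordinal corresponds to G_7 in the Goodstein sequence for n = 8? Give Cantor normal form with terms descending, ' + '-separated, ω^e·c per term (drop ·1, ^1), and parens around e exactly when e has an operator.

base 5: 8 = 5 + 3; at 6: 6 + 3 = 9; next = 8
base 6: 8 = 6 + 2; at 7: 7 + 2 = 9; next = 8
base 7: 8 = 7 + 1; at 8: 8 + 1 = 9; next = 8
base 8: 8 = 8; at 9: 9 = 9; next = 8
base 9: 8 = 8; at 10: 8 = 8; next = 7
base 10: 7 = 7; at 11: 7 = 7; next = 6
base 11: 6 = 6; at 12: 6 = 6; next = 5
base 12: 5 = 5; at 13: 5 = 5; next = 4

5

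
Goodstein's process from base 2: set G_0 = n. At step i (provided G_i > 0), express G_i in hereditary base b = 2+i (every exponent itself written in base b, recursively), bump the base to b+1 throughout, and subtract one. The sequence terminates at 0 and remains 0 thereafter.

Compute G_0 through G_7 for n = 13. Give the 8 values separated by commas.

G_0 = 13. HB_2(13) = 2^(2 + 1) + 2^2 + 1. Bump = 109. G_1 = 108.
G_1 = 108. HB_3(108) = 3^(3 + 1) + 3^3. Bump = 1280. G_2 = 1279.
G_2 = 1279. HB_4(1279) = 4^(4 + 1) + 3·4^3 + 3·4^2 + 3·4 + 3. Bump = 16093. G_3 = 16092.
G_3 = 16092. HB_5(16092) = 5^(5 + 1) + 3·5^3 + 3·5^2 + 3·5 + 2. Bump = 280712. G_4 = 280711.
G_4 = 280711. HB_6(280711) = 6^(6 + 1) + 3·6^3 + 3·6^2 + 3·6 + 1. Bump = 5765999. G_5 = 5765998.
G_5 = 5765998. HB_7(5765998) = 7^(7 + 1) + 3·7^3 + 3·7^2 + 3·7. Bump = 134219480. G_6 = 134219479.
G_6 = 134219479. HB_8(134219479) = 8^(8 + 1) + 3·8^3 + 3·8^2 + 2·8 + 7. Bump = 3486786856. G_7 = 3486786855.

13, 108, 1279, 16092, 280711, 5765998, 134219479, 3486786855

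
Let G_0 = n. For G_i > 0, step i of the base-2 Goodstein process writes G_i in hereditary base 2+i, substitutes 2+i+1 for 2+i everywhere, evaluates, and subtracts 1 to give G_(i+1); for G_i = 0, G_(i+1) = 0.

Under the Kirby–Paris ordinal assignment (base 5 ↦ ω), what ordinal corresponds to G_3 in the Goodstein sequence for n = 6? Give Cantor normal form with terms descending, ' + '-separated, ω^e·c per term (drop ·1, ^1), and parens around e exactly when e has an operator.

ω^ω

G_0 = 6. HB_2(6) = 2^2 + 2. Bump = 30. G_1 = 29.
G_1 = 29. HB_3(29) = 3^3 + 2. Bump = 258. G_2 = 257.
G_2 = 257. HB_4(257) = 4^4 + 1. Bump = 3126. G_3 = 3125.
G_3 = 3125. HB_5(3125) = 5^5. Bump = 46656. G_4 = 46655.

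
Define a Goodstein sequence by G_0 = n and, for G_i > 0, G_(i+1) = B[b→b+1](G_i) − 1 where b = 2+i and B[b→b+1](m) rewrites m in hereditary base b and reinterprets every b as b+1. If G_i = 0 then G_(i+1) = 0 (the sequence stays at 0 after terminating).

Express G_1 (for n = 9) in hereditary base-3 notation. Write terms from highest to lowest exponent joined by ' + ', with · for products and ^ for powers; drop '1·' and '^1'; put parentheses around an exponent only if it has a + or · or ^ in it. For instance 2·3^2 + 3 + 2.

3^(3 + 1)

i=0: 9 = 2^(2 + 1) + 1 (b=2); 2→3: 3^(3 + 1) + 1 = 82; 82−1 = 81
i=1: 81 = 3^(3 + 1) (b=3); 3→4: 4^(4 + 1) = 1024; 1024−1 = 1023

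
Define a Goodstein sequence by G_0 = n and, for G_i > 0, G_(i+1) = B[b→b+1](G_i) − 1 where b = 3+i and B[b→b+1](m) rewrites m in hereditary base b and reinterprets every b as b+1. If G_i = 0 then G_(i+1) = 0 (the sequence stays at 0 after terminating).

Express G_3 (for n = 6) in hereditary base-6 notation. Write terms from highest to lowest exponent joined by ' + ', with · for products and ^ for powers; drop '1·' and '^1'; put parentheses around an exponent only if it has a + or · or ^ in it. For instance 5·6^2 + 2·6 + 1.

6 + 1

i=0: 6 = 2·3 (b=3); 3→4: 2·4 = 8; 8−1 = 7
i=1: 7 = 4 + 3 (b=4); 4→5: 5 + 3 = 8; 8−1 = 7
i=2: 7 = 5 + 2 (b=5); 5→6: 6 + 2 = 8; 8−1 = 7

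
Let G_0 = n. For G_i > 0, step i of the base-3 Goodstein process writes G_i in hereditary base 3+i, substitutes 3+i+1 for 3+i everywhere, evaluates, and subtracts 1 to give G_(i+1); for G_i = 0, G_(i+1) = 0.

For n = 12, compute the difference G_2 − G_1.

8

G_0=12  [base 3] 3^2 + 3  →[3↦4]→  4^2 + 4 = 20  −1 ⇒ G_1=19
G_1=19  [base 4] 4^2 + 3  →[4↦5]→  5^2 + 3 = 28  −1 ⇒ G_2=27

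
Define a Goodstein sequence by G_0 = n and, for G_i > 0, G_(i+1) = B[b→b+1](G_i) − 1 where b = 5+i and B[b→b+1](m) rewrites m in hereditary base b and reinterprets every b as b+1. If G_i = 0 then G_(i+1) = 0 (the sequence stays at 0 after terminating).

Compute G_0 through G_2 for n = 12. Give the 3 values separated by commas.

G_0 = 12. HB_5(12) = 2·5 + 2. Bump = 14. G_1 = 13.
G_1 = 13. HB_6(13) = 2·6 + 1. Bump = 15. G_2 = 14.

12, 13, 14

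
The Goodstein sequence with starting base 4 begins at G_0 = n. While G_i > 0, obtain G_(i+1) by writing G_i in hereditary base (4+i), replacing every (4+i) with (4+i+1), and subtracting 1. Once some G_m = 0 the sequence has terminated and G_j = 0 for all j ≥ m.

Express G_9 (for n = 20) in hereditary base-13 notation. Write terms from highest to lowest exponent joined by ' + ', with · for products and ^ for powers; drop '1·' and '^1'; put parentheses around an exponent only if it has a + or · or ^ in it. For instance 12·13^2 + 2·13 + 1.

9·13 + 6

G_0=20  [base 4] 4^2 + 4  →[4↦5]→  5^2 + 5 = 30  −1 ⇒ G_1=29
G_1=29  [base 5] 5^2 + 4  →[5↦6]→  6^2 + 4 = 40  −1 ⇒ G_2=39
G_2=39  [base 6] 6^2 + 3  →[6↦7]→  7^2 + 3 = 52  −1 ⇒ G_3=51
G_3=51  [base 7] 7^2 + 2  →[7↦8]→  8^2 + 2 = 66  −1 ⇒ G_4=65
G_4=65  [base 8] 8^2 + 1  →[8↦9]→  9^2 + 1 = 82  −1 ⇒ G_5=81
G_5=81  [base 9] 9^2  →[9↦10]→  10^2 = 100  −1 ⇒ G_6=99
G_6=99  [base 10] 9·10 + 9  →[10↦11]→  9·11 + 9 = 108  −1 ⇒ G_7=107
G_7=107  [base 11] 9·11 + 8  →[11↦12]→  9·12 + 8 = 116  −1 ⇒ G_8=115
G_8=115  [base 12] 9·12 + 7  →[12↦13]→  9·13 + 7 = 124  −1 ⇒ G_9=123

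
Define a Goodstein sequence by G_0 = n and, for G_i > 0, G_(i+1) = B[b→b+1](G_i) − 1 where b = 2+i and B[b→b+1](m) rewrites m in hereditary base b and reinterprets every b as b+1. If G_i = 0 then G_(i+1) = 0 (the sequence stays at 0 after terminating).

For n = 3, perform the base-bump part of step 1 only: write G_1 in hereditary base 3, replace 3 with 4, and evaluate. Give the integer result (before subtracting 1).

base 2: 3 = 2 + 1; at 3: 3 + 1 = 4; next = 3
base 3: 3 = 3; at 4: 4 = 4; next = 3

4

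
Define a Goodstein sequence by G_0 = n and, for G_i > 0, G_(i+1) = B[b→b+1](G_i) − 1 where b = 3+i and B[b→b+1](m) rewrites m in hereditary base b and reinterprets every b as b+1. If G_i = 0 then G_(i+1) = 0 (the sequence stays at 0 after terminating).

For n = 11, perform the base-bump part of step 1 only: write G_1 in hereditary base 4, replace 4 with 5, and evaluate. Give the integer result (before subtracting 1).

26

G_0 = 11. HB_3(11) = 3^2 + 2. Bump = 18. G_1 = 17.
G_1 = 17. HB_4(17) = 4^2 + 1. Bump = 26. G_2 = 25.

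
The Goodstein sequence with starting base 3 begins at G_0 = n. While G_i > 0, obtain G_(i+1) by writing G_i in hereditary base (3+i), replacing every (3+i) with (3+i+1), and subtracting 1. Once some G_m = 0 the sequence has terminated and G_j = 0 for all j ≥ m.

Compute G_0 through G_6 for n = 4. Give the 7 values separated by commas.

(0) 4|_3 = 3 + 1 ↦ 4 + 1|_4 = 5 ⇒ 4
(1) 4|_4 = 4 ↦ 5|_5 = 5 ⇒ 4
(2) 4|_5 = 4 ↦ 4|_6 = 4 ⇒ 3
(3) 3|_6 = 3 ↦ 3|_7 = 3 ⇒ 2
(4) 2|_7 = 2 ↦ 2|_8 = 2 ⇒ 1
(5) 1|_8 = 1 ↦ 1|_9 = 1 ⇒ 0

4, 4, 4, 3, 2, 1, 0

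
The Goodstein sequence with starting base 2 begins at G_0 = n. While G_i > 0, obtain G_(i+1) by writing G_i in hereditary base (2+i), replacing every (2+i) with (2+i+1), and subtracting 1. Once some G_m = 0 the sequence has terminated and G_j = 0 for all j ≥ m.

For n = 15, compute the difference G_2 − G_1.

1172

step 0: 15 = 2^(2 + 1) + 2^2 + 2 + 1; sub 3 for 2: 3^(3 + 1) + 3^3 + 3 + 1; = 112; G_1 = 112−1 = 111
step 1: 111 = 3^(3 + 1) + 3^3 + 3; sub 4 for 3: 4^(4 + 1) + 4^4 + 4; = 1284; G_2 = 1284−1 = 1283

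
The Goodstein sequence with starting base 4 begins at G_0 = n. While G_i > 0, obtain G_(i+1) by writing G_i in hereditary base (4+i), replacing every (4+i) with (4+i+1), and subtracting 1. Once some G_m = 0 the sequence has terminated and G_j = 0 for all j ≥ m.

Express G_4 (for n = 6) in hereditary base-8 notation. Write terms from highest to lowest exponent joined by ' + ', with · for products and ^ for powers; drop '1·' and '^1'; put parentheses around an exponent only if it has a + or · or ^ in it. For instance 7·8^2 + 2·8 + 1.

5

[0] 6 ≡ 4 + 2 (base 4). Lift 5: 7. −1: 6.
[1] 6 ≡ 5 + 1 (base 5). Lift 6: 7. −1: 6.
[2] 6 ≡ 6 (base 6). Lift 7: 7. −1: 6.
[3] 6 ≡ 6 (base 7). Lift 8: 6. −1: 5.
[4] 5 ≡ 5 (base 8). Lift 9: 5. −1: 4.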